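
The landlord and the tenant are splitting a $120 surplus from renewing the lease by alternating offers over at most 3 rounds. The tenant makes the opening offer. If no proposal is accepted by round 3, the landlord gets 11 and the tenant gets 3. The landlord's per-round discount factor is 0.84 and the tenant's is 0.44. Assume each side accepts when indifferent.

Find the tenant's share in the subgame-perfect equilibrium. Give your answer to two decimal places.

59.49

Round 3 (the tenant proposes): the landlord gets 11 if talks fail, so the tenant offers 11 and keeps 109.
Round 2 (the landlord proposes): the tenant can get 109 next round, worth 0.44 × 109 = 47.96 now; the landlord offers that and keeps 72.04.
Round 1 (the tenant proposes): the landlord can get 72.04 next round, worth 0.84 × 72.04 = 60.5136 now. The tenant offers 60.5136 and keeps 120 − 60.5136 = 59.4864.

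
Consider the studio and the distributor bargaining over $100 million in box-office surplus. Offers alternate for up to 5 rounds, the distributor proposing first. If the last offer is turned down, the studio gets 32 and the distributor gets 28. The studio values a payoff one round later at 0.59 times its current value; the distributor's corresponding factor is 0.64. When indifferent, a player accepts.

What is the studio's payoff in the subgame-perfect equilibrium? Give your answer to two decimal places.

33.82

Round 5 (the distributor proposes): the studio gets 32 if talks fail, so the distributor offers 32 and keeps 68.
Round 4 (the studio proposes): the distributor can get 68 next round, worth 0.64 × 68 = 43.52 now. The studio offers 43.52 and keeps 100 − 43.52 = 56.48.
Round 3 (the distributor proposes): the studio can get 56.48 next round, worth 0.59 × 56.48 = 33.3232 now; the distributor offers that and keeps 66.6768.
Round 2 (the studio proposes): the distributor can get 66.6768 next round, worth 0.64 × 66.6768 = 42.673152 now. The studio offers 42.673152 and keeps 100 − 42.673152 = 57.326848.
Round 1 (the distributor proposes): the studio can get 57.326848 next round, worth 0.59 × 57.326848 = 33.82284032 now, so the distributor offers 33.82284032, keeping 66.17715968.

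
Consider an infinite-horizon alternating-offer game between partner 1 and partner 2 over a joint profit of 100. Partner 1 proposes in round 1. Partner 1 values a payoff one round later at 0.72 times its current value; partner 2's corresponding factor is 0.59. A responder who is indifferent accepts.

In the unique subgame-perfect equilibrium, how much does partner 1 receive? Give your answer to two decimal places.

71.28

When partner 1 proposes, partner 2 accepts any offer worth at least 0.59 times what partner 2 would get by proposing next round; and vice versa.
This gives x = 100 − 0.59y and y = 100 − 0.72x, where x and y are each side's share when it proposes.
Hence (1 − 0.59·0.72)x = 100(1 − 0.59), i.e. 0.5752·x = 41.
x ≈ 71.2796; partner 2's share is 100 − x ≈ 28.7204.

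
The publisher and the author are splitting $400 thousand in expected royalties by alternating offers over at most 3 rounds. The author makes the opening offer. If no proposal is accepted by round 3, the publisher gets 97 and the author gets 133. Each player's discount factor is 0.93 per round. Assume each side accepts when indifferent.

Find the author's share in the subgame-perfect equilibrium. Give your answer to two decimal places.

290.06

Round 3 (the author proposes): the publisher gets 97 if talks fail, so the author offers 97 and keeps 303.
Round 2 (the publisher proposes): the author can get 303 next round, worth 0.93 × 303 = 281.79 now; the publisher offers that and keeps 118.21.
Round 1 (the author proposes): the publisher can get 118.21 next round, worth 0.93 × 118.21 = 109.9353 now. The author offers 109.9353 and keeps 400 − 109.9353 = 290.0647.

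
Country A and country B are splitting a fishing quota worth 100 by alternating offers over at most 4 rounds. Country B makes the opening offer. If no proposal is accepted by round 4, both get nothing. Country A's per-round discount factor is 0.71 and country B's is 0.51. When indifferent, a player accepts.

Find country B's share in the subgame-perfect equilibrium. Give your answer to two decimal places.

Round 4 (country A proposes): rejection yields 0 for country B; country A offers 0 and keeps 100.
Round 3 (country B proposes): country A can get 100 next round, worth 0.71 × 100 = 71 now. Country B offers 71 and keeps 100 − 71 = 29.
Round 2 (country A proposes): country B can get 29 next round, worth 0.51 × 29 = 14.79 now, so country A offers 14.79, keeping 85.21.
Round 1 (country B proposes): country A can get 85.21 next round, worth 0.71 × 85.21 = 60.4991 now; country B offers that and keeps 39.5009.

39.50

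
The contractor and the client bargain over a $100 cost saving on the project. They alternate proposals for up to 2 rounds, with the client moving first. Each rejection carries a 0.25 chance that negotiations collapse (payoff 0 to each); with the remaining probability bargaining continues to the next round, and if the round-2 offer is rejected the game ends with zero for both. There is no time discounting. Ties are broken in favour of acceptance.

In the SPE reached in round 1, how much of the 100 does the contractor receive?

Round 2 (the contractor proposes): rejection yields 0 for the client; the contractor offers 0 and keeps 100.
Round 1 (the client proposes): rejecting gives the contractor an expected 0.75 × 100 = 75, so the client offers 75, keeping 25.

75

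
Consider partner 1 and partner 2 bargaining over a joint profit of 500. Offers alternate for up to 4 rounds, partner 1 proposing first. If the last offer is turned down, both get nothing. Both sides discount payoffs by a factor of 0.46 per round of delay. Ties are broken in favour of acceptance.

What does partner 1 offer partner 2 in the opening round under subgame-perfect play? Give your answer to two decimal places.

172.87

Round 4 (partner 2 proposes): rejection yields 0 for partner 1; partner 2 offers 0 and keeps 500.
Round 3 (partner 1 proposes): partner 2 can get 500 next round, worth 0.46 × 500 = 230 now; partner 1 offers that and keeps 270.
Round 2 (partner 2 proposes): partner 1 can get 270 next round, worth 0.46 × 270 = 124.2 now; partner 2 offers that and keeps 375.8.
Round 1 (partner 1 proposes): partner 2 can get 375.8 next round, worth 0.46 × 375.8 = 172.868 now. Partner 1 offers 172.868 and keeps 500 − 172.868 = 327.132.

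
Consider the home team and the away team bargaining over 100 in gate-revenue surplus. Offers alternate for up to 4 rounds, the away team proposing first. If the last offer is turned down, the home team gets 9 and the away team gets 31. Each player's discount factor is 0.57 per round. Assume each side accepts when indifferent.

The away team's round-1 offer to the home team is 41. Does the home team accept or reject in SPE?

Accept

Round 4 (the home team proposes): the away team gets 31 if talks fail, so the home team offers 31 and keeps 69.
Round 3 (the away team proposes): the home team can get 69 next round, worth 0.57 × 69 = 39.33 now; the away team offers that and keeps 60.67.
Round 2 (the home team proposes): the away team can get 60.67 next round, worth 0.57 × 60.67 = 34.5819 now. The home team offers 34.5819 and keeps 100 − 34.5819 = 65.4181.
So by rejecting in round 1, the home team gets 65.4181 next round, worth 0.57 × 65.4181 = 37.288317 now.
Offer 41 ≥ 37.288317, so the home team accepts.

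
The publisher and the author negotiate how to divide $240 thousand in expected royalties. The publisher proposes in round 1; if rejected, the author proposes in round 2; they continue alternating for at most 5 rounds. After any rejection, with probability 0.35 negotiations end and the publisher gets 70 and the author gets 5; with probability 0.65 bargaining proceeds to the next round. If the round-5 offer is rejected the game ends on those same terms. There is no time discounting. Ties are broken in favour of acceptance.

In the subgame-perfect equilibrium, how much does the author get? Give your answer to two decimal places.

Round 5 (the publisher proposes): the author gets 5 if talks fail, so the publisher offers 5 and keeps 235.
Round 4 (the author proposes): rejecting gives the publisher an expected 0.65 × 235 + 0.35 × 70 = 177.25; the author offers that and keeps 62.75.
Round 3 (the publisher proposes): rejecting gives the author an expected 0.65 × 62.75 + 0.35 × 5 = 42.5375, so the publisher offers 42.5375, keeping 197.4625.
Round 2 (the author proposes): rejecting gives the publisher an expected 0.65 × 197.4625 + 0.35 × 70 = 152.850625; the author offers that and keeps 87.149375.
Round 1 (the publisher proposes): rejecting gives the author an expected 0.65 × 87.149375 + 0.35 × 5 = 58.39709375; the publisher offers that and keeps 181.60290625.

58.40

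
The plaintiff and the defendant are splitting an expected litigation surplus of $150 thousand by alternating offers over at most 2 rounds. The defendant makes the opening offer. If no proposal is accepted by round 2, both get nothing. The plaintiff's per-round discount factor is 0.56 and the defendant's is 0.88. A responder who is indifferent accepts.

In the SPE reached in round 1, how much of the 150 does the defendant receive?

66

Round 2 (the plaintiff proposes): the defendant will accept anything ≥ 0, so the plaintiff offers 0 and keeps 150.
Round 1 (the defendant proposes): the plaintiff can get 150 next round, worth 0.56 × 150 = 84 now, so the defendant offers 84, keeping 66.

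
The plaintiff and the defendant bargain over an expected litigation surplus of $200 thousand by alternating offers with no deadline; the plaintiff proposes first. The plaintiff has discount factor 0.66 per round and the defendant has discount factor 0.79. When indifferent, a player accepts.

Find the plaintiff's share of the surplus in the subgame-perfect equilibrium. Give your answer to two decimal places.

87.76

In a stationary SPE each proposer offers the other exactly their discounted continuation value.
If the plaintiff keeps x when proposing and the defendant keeps y when proposing, then x = 200 − 0.79y and y = 200 − 0.66x.
Solving: x = 200(1 − 0.79) / (1 − 0.66·0.79) = 42 / 0.4786 ≈ 87.7560.
The defendant gets 200 − 87.7560 ≈ 112.2440.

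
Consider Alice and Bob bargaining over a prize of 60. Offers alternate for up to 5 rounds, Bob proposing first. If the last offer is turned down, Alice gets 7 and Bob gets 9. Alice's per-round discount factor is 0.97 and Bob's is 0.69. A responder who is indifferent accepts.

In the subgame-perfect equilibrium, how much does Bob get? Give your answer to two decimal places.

26.75

Round 5 (Bob proposes): Alice gets 7 if talks fail, so Bob offers 7 and keeps 53.
Round 4 (Alice proposes): Bob can get 53 next round, worth 0.69 × 53 = 36.57 now; Alice offers that and keeps 23.43.
Round 3 (Bob proposes): Alice can get 23.43 next round, worth 0.97 × 23.43 = 22.7271 now; Bob offers that and keeps 37.2729.
Round 2 (Alice proposes): Bob can get 37.2729 next round, worth 0.69 × 37.2729 = 25.718301 now, so Alice offers 25.718301, keeping 34.281699.
Round 1 (Bob proposes): Alice can get 34.281699 next round, worth 0.97 × 34.281699 = 33.25324803 now; Bob offers that and keeps 26.74675197.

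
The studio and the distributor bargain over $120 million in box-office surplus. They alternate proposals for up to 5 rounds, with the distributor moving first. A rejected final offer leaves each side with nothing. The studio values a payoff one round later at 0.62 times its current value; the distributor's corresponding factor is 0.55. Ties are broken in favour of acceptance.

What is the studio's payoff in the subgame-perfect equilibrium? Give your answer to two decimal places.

44.90

Round 5 (the distributor proposes): rejection yields 0 for the studio; the distributor offers 0 and keeps 120.
Round 4 (the studio proposes): the distributor can get 120 next round, worth 0.55 × 120 = 66 now, so the studio offers 66, keeping 54.
Round 3 (the distributor proposes): the studio can get 54 next round, worth 0.62 × 54 = 33.48 now; the distributor offers that and keeps 86.52.
Round 2 (the studio proposes): the distributor can get 86.52 next round, worth 0.55 × 86.52 = 47.586 now. The studio offers 47.586 and keeps 120 − 47.586 = 72.414.
Round 1 (the distributor proposes): the studio can get 72.414 next round, worth 0.62 × 72.414 = 44.89668 now; the distributor offers that and keeps 75.10332.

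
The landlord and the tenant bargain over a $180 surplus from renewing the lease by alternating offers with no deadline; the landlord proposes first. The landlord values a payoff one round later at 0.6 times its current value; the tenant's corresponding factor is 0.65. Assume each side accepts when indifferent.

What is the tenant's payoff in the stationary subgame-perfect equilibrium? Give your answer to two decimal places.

76.72

In a stationary SPE each proposer offers the other exactly their discounted continuation value.
If the landlord keeps x when proposing and the tenant keeps y when proposing, then x = 180 − 0.65y and y = 180 − 0.6x.
Solving: x = 180(1 − 0.65) / (1 − 0.6·0.65) = 63 / 0.61 ≈ 103.2787.
The tenant gets 180 − 103.2787 ≈ 76.7213.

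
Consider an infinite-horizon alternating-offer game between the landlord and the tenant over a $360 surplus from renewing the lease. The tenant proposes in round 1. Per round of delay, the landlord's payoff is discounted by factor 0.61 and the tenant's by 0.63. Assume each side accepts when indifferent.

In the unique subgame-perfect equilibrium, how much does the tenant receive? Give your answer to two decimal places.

Let x be the tenant's share when the tenant proposes and y be the landlord's share when the landlord proposes.
The landlord accepts iff offered ≥ 0.61·y, so x = 360 − 0.61y. Symmetrically y = 360 − 0.63x.
Substituting: x = 360 − 0.61(360 − 0.63x), giving x(1 − 0.63·0.61) = 360(1 − 0.61).
So x = 360 × 0.39 / 0.6157 ≈ 228.0331, and the landlord receives 360 − x ≈ 131.9669.

228.03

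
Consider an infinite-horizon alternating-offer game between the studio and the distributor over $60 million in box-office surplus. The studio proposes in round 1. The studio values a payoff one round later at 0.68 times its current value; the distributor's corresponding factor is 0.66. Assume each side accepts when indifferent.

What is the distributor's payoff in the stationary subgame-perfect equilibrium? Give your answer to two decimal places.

22.99

In a stationary SPE each proposer offers the other exactly their discounted continuation value.
If the studio keeps x when proposing and the distributor keeps y when proposing, then x = 60 − 0.66y and y = 60 − 0.68x.
Solving: x = 60(1 − 0.66) / (1 − 0.68·0.66) = 20.4 / 0.5512 ≈ 37.0102.
The distributor gets 60 − 37.0102 ≈ 22.9898.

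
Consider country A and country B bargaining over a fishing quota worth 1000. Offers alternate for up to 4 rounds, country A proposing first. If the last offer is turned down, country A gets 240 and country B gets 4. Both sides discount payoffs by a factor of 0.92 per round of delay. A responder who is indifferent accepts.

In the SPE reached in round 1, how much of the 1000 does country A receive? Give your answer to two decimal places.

334.60

Work backward from the last round.
Round 4 (country B proposes): country A gets 240 if talks fail, so country B offers 240 and keeps 760.
Round 3 (country A proposes): country B can get 760 next round, worth 0.92 × 760 = 699.2 now; country A offers that and keeps 300.8.
Round 2 (country B proposes): country A can get 300.8 next round, worth 0.92 × 300.8 = 276.736 now; country B offers that and keeps 723.264.
Round 1 (country A proposes): country B can get 723.264 next round, worth 0.92 × 723.264 = 665.40288 now; country A offers that and keeps 334.59712.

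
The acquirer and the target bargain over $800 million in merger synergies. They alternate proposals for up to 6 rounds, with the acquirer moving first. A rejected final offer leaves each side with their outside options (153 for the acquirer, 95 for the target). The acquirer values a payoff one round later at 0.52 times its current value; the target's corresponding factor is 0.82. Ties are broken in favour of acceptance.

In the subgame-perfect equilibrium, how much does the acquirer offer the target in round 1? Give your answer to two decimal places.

545.61

Round 6 (the target proposes): the acquirer gets 153 if talks fail, so the target offers 153 and keeps 647.
Round 5 (the acquirer proposes): the target can get 647 next round, worth 0.82 × 647 = 530.54 now; the acquirer offers that and keeps 269.46.
Round 4 (the target proposes): the acquirer can get 269.46 next round, worth 0.52 × 269.46 = 140.1192 now. The target offers 140.1192 and keeps 800 − 140.1192 = 659.8808.
Round 3 (the acquirer proposes): the target can get 659.8808 next round, worth 0.82 × 659.8808 = 541.102256 now, so the acquirer offers 541.102256, keeping 258.897744.
Round 2 (the target proposes): the acquirer can get 258.897744 next round, worth 0.52 × 258.897744 = 134.62682688 now, so the target offers 134.62682688, keeping 665.37317312.
Round 1 (the acquirer proposes): the target can get 665.37317312 next round, worth 0.82 × 665.37317312 = 545.6060019584 now; the acquirer offers that and keeps 254.3939980416.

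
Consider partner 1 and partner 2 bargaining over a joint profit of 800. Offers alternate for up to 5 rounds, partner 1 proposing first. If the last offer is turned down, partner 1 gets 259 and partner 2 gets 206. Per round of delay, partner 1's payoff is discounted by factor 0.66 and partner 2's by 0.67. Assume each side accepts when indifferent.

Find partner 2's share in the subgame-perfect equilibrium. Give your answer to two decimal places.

303.11

Solve by backward induction from round 5.
Round 5 (partner 1 proposes): partner 2 gets 206 if talks fail, so partner 1 offers 206 and keeps 594.
Round 4 (partner 2 proposes): partner 1 can get 594 next round, worth 0.66 × 594 = 392.04 now, so partner 2 offers 392.04, keeping 407.96.
Round 3 (partner 1 proposes): partner 2 can get 407.96 next round, worth 0.67 × 407.96 = 273.3332 now, so partner 1 offers 273.3332, keeping 526.6668.
Round 2 (partner 2 proposes): partner 1 can get 526.6668 next round, worth 0.66 × 526.6668 = 347.600088 now, so partner 2 offers 347.600088, keeping 452.399912.
Round 1 (partner 1 proposes): partner 2 can get 452.399912 next round, worth 0.67 × 452.399912 = 303.10794104 now, so partner 1 offers 303.10794104, keeping 496.89205896.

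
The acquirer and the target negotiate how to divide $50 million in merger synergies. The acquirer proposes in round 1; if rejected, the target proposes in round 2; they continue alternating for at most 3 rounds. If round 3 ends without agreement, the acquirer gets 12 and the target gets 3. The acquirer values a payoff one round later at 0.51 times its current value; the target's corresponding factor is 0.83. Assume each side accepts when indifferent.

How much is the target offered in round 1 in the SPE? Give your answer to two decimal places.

21.60

Round 3 (the acquirer proposes): the target gets 3 if talks fail, so the acquirer offers 3 and keeps 47.
Round 2 (the target proposes): the acquirer can get 47 next round, worth 0.51 × 47 = 23.97 now. The target offers 23.97 and keeps 50 − 23.97 = 26.03.
Round 1 (the acquirer proposes): the target can get 26.03 next round, worth 0.83 × 26.03 = 21.6049 now. The acquirer offers 21.6049 and keeps 50 − 21.6049 = 28.3951.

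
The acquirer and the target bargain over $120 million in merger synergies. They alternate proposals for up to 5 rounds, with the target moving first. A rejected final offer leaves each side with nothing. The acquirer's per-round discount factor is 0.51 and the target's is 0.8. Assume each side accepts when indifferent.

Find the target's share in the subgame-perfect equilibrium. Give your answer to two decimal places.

102.77

Solve by backward induction from round 5.
Round 5 (the target proposes): the acquirer will accept anything ≥ 0, so the target offers 0 and keeps 120.
Round 4 (the acquirer proposes): the target can get 120 next round, worth 0.8 × 120 = 96 now, so the acquirer offers 96, keeping 24.
Round 3 (the target proposes): the acquirer can get 24 next round, worth 0.51 × 24 = 12.24 now. The target offers 12.24 and keeps 120 − 12.24 = 107.76.
Round 2 (the acquirer proposes): the target can get 107.76 next round, worth 0.8 × 107.76 = 86.208 now, so the acquirer offers 86.208, keeping 33.792.
Round 1 (the target proposes): the acquirer can get 33.792 next round, worth 0.51 × 33.792 = 17.23392 now. The target offers 17.23392 and keeps 120 − 17.23392 = 102.76608.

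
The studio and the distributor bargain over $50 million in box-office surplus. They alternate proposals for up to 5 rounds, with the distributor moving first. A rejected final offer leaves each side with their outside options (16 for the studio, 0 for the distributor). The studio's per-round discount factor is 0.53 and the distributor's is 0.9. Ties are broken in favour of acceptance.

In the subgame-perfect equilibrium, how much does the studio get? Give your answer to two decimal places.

7.55

Round 5 (the distributor proposes): the studio gets 16 if talks fail, so the distributor offers 16 and keeps 34.
Round 4 (the studio proposes): the distributor can get 34 next round, worth 0.9 × 34 = 30.6 now; the studio offers that and keeps 19.4.
Round 3 (the distributor proposes): the studio can get 19.4 next round, worth 0.53 × 19.4 = 10.282 now; the distributor offers that and keeps 39.718.
Round 2 (the studio proposes): the distributor can get 39.718 next round, worth 0.9 × 39.718 = 35.7462 now; the studio offers that and keeps 14.2538.
Round 1 (the distributor proposes): the studio can get 14.2538 next round, worth 0.53 × 14.2538 = 7.554514 now. The distributor offers 7.554514 and keeps 50 − 7.554514 = 42.445486.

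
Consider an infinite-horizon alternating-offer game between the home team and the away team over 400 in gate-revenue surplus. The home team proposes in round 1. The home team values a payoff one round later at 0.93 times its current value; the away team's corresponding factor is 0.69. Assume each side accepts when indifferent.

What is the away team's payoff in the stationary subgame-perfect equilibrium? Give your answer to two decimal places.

53.92

When the home team proposes, the away team accepts any offer worth at least 0.69 times what the away team would get by proposing next round; and vice versa.
This gives x = 400 − 0.69y and y = 400 − 0.93x, where x and y are each side's share when it proposes.
Hence (1 − 0.69·0.93)x = 400(1 − 0.69), i.e. 0.3583·x = 124.
x ≈ 346.0787; the away team's share is 400 − x ≈ 53.9213.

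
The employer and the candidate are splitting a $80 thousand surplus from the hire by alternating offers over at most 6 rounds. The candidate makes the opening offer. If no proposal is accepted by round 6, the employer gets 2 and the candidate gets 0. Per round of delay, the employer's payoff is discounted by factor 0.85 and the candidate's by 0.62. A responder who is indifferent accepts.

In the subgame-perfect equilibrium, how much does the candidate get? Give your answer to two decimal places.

21.66

Round 6 (the employer proposes): rejection yields 0 for the candidate; the employer offers 0 and keeps 80.
Round 5 (the candidate proposes): the employer can get 80 next round, worth 0.85 × 80 = 68 now; the candidate offers that and keeps 12.
Round 4 (the employer proposes): the candidate can get 12 next round, worth 0.62 × 12 = 7.44 now. The employer offers 7.44 and keeps 80 − 7.44 = 72.56.
Round 3 (the candidate proposes): the employer can get 72.56 next round, worth 0.85 × 72.56 = 61.676 now, so the candidate offers 61.676, keeping 18.324.
Round 2 (the employer proposes): the candidate can get 18.324 next round, worth 0.62 × 18.324 = 11.36088 now. The employer offers 11.36088 and keeps 80 − 11.36088 = 68.63912.
Round 1 (the candidate proposes): the employer can get 68.63912 next round, worth 0.85 × 68.63912 = 58.343252 now. The candidate offers 58.343252 and keeps 80 − 58.343252 = 21.656748.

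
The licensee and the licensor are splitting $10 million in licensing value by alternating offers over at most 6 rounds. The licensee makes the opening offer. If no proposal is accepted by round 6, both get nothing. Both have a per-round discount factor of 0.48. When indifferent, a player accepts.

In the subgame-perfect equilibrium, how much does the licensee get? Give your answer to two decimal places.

6.67

Round 6 (the licensor proposes): the licensee will accept anything ≥ 0, so the licensor offers 0 and keeps 10.
Round 5 (the licensee proposes): the licensor can get 10 next round, worth 0.48 × 10 = 4.8 now. The licensee offers 4.8 and keeps 10 − 4.8 = 5.2.
Round 4 (the licensor proposes): the licensee can get 5.2 next round, worth 0.48 × 5.2 = 2.496 now. The licensor offers 2.496 and keeps 10 − 2.496 = 7.504.
Round 3 (the licensee proposes): the licensor can get 7.504 next round, worth 0.48 × 7.504 = 3.60192 now. The licensee offers 3.60192 and keeps 10 − 3.60192 = 6.39808.
Round 2 (the licensor proposes): the licensee can get 6.39808 next round, worth 0.48 × 6.39808 = 3.0710784 now, so the licensor offers 3.0710784, keeping 6.9289216.
Round 1 (the licensee proposes): the licensor can get 6.9289216 next round, worth 0.48 × 6.9289216 = 3.325882368 now, so the licensee offers 3.325882368, keeping 6.674117632.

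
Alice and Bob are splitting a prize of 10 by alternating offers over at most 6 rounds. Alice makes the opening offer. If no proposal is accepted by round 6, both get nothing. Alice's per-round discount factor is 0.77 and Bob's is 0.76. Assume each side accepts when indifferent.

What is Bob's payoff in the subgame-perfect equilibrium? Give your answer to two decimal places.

5.37

Round 6 (Bob proposes): rejection yields 0 for Alice; Bob offers 0 and keeps 10.
Round 5 (Alice proposes): Bob can get 10 next round, worth 0.76 × 10 = 7.6 now; Alice offers that and keeps 2.4.
Round 4 (Bob proposes): Alice can get 2.4 next round, worth 0.77 × 2.4 = 1.848 now, so Bob offers 1.848, keeping 8.152.
Round 3 (Alice proposes): Bob can get 8.152 next round, worth 0.76 × 8.152 = 6.19552 now; Alice offers that and keeps 3.80448.
Round 2 (Bob proposes): Alice can get 3.80448 next round, worth 0.77 × 3.80448 = 2.9294496 now, so Bob offers 2.9294496, keeping 7.0705504.
Round 1 (Alice proposes): Bob can get 7.0705504 next round, worth 0.76 × 7.0705504 = 5.373618304 now; Alice offers that and keeps 4.626381696.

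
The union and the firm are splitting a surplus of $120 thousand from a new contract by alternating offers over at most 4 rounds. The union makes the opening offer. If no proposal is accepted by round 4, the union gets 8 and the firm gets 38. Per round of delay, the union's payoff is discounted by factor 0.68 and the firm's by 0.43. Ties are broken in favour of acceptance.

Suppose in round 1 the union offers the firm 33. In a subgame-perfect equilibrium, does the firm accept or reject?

Work out the firm's continuation value if the offer is rejected.
Round 4 (the firm proposes): the union gets 8 if talks fail, so the firm offers 8 and keeps 112.
Round 3 (the union proposes): the firm can get 112 next round, worth 0.43 × 112 = 48.16 now; the union offers that and keeps 71.84.
Round 2 (the firm proposes): the union can get 71.84 next round, worth 0.68 × 71.84 = 48.8512 now, so the firm offers 48.8512, keeping 71.1488.
So by rejecting in round 1, the firm gets 71.1488 next round, worth 0.43 × 71.1488 = 30.593984 now.
Offer 33 ≥ 30.593984, so the firm accepts.

Accept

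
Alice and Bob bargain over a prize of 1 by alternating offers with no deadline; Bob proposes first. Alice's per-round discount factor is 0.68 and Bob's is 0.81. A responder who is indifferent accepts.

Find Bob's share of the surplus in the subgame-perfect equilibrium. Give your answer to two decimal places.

In a stationary SPE each proposer offers the other exactly their discounted continuation value.
If Bob keeps x when proposing and Alice keeps y when proposing, then x = 1 − 0.68y and y = 1 − 0.81x.
Solving: x = 1(1 − 0.68) / (1 − 0.81·0.68) = 0.32 / 0.4492 ≈ 0.7124.
Alice gets 1 − 0.7124 ≈ 0.2876.

0.71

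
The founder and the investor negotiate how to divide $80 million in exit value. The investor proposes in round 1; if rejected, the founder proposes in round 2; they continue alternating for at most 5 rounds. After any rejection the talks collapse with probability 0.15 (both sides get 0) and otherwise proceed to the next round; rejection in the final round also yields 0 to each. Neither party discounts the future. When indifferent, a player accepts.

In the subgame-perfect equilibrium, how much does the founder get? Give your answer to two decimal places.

Round 5 (the investor proposes): the founder will accept anything ≥ 0, so the investor offers 0 and keeps 80.
Round 4 (the founder proposes): rejecting gives the investor an expected 0.85 × 80 = 68. The founder offers 68 and keeps 80 − 68 = 12.
Round 3 (the investor proposes): rejecting gives the founder an expected 0.85 × 12 = 10.2. The investor offers 10.2 and keeps 80 − 10.2 = 69.8.
Round 2 (the founder proposes): rejecting gives the investor an expected 0.85 × 69.8 = 59.33, so the founder offers 59.33, keeping 20.67.
Round 1 (the investor proposes): rejecting gives the founder an expected 0.85 × 20.67 = 17.5695; the investor offers that and keeps 62.4305.

17.57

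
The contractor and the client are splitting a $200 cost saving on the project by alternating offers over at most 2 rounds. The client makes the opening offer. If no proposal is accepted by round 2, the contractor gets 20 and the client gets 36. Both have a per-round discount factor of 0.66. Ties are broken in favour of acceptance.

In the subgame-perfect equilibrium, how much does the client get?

91.76

Solve by backward induction from round 2.
Round 2 (the contractor proposes): the client gets 36 if talks fail, so the contractor offers 36 and keeps 164.
Round 1 (the client proposes): the contractor can get 164 next round, worth 0.66 × 164 = 108.24 now, so the client offers 108.24, keeping 91.76.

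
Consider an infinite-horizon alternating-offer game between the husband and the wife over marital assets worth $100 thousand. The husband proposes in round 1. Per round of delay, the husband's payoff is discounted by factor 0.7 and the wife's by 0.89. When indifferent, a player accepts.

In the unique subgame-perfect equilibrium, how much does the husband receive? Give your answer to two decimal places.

29.18

Let x be the husband's share when the husband proposes and y be the wife's share when the wife proposes.
The wife accepts iff offered ≥ 0.89·y, so x = 100 − 0.89y. Symmetrically y = 100 − 0.7x.
Substituting: x = 100 − 0.89(100 − 0.7x), giving x(1 − 0.7·0.89) = 100(1 − 0.89).
So x = 100 × 0.11 / 0.377 ≈ 29.1777, and the wife receives 100 − x ≈ 70.8223.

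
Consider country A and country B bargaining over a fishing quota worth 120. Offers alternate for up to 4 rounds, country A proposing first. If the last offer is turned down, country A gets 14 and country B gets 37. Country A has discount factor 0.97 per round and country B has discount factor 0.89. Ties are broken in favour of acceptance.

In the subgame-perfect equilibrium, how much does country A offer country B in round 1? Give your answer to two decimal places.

Work backward from the last round.
Round 4 (country B proposes): country A gets 14 if talks fail, so country B offers 14 and keeps 106.
Round 3 (country A proposes): country B can get 106 next round, worth 0.89 × 106 = 94.34 now; country A offers that and keeps 25.66.
Round 2 (country B proposes): country A can get 25.66 next round, worth 0.97 × 25.66 = 24.8902 now; country B offers that and keeps 95.1098.
Round 1 (country A proposes): country B can get 95.1098 next round, worth 0.89 × 95.1098 = 84.647722 now; country A offers that and keeps 35.352278.

84.65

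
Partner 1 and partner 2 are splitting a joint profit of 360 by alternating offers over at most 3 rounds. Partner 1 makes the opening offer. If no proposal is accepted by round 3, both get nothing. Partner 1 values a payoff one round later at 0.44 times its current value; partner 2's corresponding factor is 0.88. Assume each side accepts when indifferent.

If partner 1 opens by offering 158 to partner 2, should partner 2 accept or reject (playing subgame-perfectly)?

Reject

Work out partner 2's continuation value if the offer is rejected.
Round 3 (partner 1 proposes): partner 2 will accept anything ≥ 0, so partner 1 offers 0 and keeps 360.
Round 2 (partner 2 proposes): partner 1 can get 360 next round, worth 0.44 × 360 = 158.4 now, so partner 2 offers 158.4, keeping 201.6.
So by rejecting in round 1, partner 2 gets 201.6 next round, worth 0.88 × 201.6 = 177.408 now.
Offer 158 < 177.408, so partner 2 rejects.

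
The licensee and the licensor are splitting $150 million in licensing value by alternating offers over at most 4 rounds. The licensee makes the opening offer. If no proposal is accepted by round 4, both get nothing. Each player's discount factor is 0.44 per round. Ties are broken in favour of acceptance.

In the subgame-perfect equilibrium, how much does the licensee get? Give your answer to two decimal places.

100.26

Round 4 (the licensor proposes): the licensee will accept anything ≥ 0, so the licensor offers 0 and keeps 150.
Round 3 (the licensee proposes): the licensor can get 150 next round, worth 0.44 × 150 = 66 now; the licensee offers that and keeps 84.
Round 2 (the licensor proposes): the licensee can get 84 next round, worth 0.44 × 84 = 36.96 now. The licensor offers 36.96 and keeps 150 − 36.96 = 113.04.
Round 1 (the licensee proposes): the licensor can get 113.04 next round, worth 0.44 × 113.04 = 49.7376 now. The licensee offers 49.7376 and keeps 150 − 49.7376 = 100.2624.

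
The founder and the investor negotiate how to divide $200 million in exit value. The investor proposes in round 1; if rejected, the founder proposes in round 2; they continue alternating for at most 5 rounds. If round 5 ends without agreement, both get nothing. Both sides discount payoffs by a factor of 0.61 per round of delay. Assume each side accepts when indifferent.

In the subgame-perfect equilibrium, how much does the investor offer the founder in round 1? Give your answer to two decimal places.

65.28

Round 5 (the investor proposes): rejection yields 0 for the founder; the investor offers 0 and keeps 200.
Round 4 (the founder proposes): the investor can get 200 next round, worth 0.61 × 200 = 122 now; the founder offers that and keeps 78.
Round 3 (the investor proposes): the founder can get 78 next round, worth 0.61 × 78 = 47.58 now; the investor offers that and keeps 152.42.
Round 2 (the founder proposes): the investor can get 152.42 next round, worth 0.61 × 152.42 = 92.9762 now; the founder offers that and keeps 107.0238.
Round 1 (the investor proposes): the founder can get 107.0238 next round, worth 0.61 × 107.0238 = 65.284518 now. The investor offers 65.284518 and keeps 200 − 65.284518 = 134.715482.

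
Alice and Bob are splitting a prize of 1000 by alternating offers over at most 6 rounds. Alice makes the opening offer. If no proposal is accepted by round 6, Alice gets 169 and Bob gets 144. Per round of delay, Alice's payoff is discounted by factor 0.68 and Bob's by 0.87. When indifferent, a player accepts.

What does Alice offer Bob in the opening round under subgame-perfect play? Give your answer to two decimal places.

Round 6 (Bob proposes): Alice gets 169 if talks fail, so Bob offers 169 and keeps 831.
Round 5 (Alice proposes): Bob can get 831 next round, worth 0.87 × 831 = 722.97 now; Alice offers that and keeps 277.03.
Round 4 (Bob proposes): Alice can get 277.03 next round, worth 0.68 × 277.03 = 188.3804 now. Bob offers 188.3804 and keeps 1000 − 188.3804 = 811.6196.
Round 3 (Alice proposes): Bob can get 811.6196 next round, worth 0.87 × 811.6196 = 706.109052 now; Alice offers that and keeps 293.890948.
Round 2 (Bob proposes): Alice can get 293.890948 next round, worth 0.68 × 293.890948 = 199.84584464 now; Bob offers that and keeps 800.15415536.
Round 1 (Alice proposes): Bob can get 800.15415536 next round, worth 0.87 × 800.15415536 = 696.1341151632 now, so Alice offers 696.1341151632, keeping 303.8658848368.

696.13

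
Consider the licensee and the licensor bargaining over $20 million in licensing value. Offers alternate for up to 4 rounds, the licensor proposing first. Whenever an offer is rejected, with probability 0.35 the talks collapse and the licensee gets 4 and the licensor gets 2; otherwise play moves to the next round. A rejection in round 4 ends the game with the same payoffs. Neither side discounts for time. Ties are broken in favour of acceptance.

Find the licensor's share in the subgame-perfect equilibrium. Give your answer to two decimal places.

Round 4 (the licensee proposes): the licensor gets 2 if talks fail, so the licensee offers 2 and keeps 18.
Round 3 (the licensor proposes): rejecting gives the licensee an expected 0.65 × 18 + 0.35 × 4 = 13.1. The licensor offers 13.1 and keeps 20 − 13.1 = 6.9.
Round 2 (the licensee proposes): rejecting gives the licensor an expected 0.65 × 6.9 + 0.35 × 2 = 5.185. The licensee offers 5.185 and keeps 20 − 5.185 = 14.815.
Round 1 (the licensor proposes): rejecting gives the licensee an expected 0.65 × 14.815 + 0.35 × 4 = 11.02975; the licensor offers that and keeps 8.97025.

8.97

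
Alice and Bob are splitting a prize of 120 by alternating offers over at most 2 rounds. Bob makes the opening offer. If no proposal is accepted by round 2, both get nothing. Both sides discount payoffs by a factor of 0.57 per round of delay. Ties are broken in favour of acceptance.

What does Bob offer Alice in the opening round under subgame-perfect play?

Solve by backward induction from round 2.
Round 2 (Alice proposes): Bob will accept anything ≥ 0, so Alice offers 0 and keeps 120.
Round 1 (Bob proposes): Alice can get 120 next round, worth 0.57 × 120 = 68.4 now; Bob offers that and keeps 51.6.

68.4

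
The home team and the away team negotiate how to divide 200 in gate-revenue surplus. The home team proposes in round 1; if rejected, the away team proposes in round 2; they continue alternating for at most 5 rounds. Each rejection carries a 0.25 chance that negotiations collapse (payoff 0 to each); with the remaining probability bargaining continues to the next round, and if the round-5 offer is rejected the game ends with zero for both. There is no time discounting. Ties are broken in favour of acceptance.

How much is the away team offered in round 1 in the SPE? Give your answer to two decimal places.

58.59

Round 5 (the home team proposes): rejection yields 0 for the away team; the home team offers 0 and keeps 200.
Round 4 (the away team proposes): rejecting gives the home team an expected 0.75 × 200 = 150; the away team offers that and keeps 50.
Round 3 (the home team proposes): rejecting gives the away team an expected 0.75 × 50 = 37.5; the home team offers that and keeps 162.5.
Round 2 (the away team proposes): rejecting gives the home team an expected 0.75 × 162.5 = 121.875, so the away team offers 121.875, keeping 78.125.
Round 1 (the home team proposes): rejecting gives the away team an expected 0.75 × 78.125 = 58.59375. The home team offers 58.59375 and keeps 200 − 58.59375 = 141.40625.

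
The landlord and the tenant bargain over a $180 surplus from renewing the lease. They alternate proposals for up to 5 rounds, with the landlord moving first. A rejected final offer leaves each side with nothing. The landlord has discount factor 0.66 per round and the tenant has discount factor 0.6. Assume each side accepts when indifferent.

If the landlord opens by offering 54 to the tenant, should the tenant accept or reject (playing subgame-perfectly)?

Round 5 (the landlord proposes): rejection yields 0 for the tenant; the landlord offers 0 and keeps 180.
Round 4 (the tenant proposes): the landlord can get 180 next round, worth 0.66 × 180 = 118.8 now. The tenant offers 118.8 and keeps 180 − 118.8 = 61.2.
Round 3 (the landlord proposes): the tenant can get 61.2 next round, worth 0.6 × 61.2 = 36.72 now, so the landlord offers 36.72, keeping 143.28.
Round 2 (the tenant proposes): the landlord can get 143.28 next round, worth 0.66 × 143.28 = 94.5648 now. The tenant offers 94.5648 and keeps 180 − 94.5648 = 85.4352.
So by rejecting in round 1, the tenant gets 85.4352 next round, worth 0.6 × 85.4352 = 51.26112 now.
Offer 54 ≥ 51.26112, so the tenant accepts.

Accept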